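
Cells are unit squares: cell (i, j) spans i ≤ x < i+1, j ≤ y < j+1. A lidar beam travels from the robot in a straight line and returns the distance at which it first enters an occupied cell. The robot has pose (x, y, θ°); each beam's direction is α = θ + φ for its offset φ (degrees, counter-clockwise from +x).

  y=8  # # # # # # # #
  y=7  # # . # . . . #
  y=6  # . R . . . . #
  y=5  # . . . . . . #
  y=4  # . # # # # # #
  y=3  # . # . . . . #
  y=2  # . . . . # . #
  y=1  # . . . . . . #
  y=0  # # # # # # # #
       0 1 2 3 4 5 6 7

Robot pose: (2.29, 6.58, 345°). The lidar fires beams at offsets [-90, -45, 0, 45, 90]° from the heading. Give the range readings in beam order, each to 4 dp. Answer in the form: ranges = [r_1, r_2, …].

beam 1: φ=-90°, α=255°
  d=(-0.2588,-0.9659)  start (2,6)  tX=1.1205 tY=0.6005  stride 1/|dx|=3.8637 1/|dy|=1.0353
    cross y-line → (2,5), t=0.6005
    cross x-line → (1,5), t=1.1205
    cross y-line → (1,4), t=1.6357
    cross y-line → (1,3), t=2.6710
    cross y-line → (1,2), t=3.7063
    cross y-line → (1,1), t=4.7416
    cross x-line → (0,1), t=4.9842 (wall)
  → r_1 = 4.9842
beam 2: φ=-45°, α=300°
  d=(0.5000,-0.8660)  start (2,6)  tX=1.4200 tY=0.6697  stride 1/|dx|=2.0000 1/|dy|=1.1547
    cross y-line → (2,5), t=0.6697
    cross x-line → (3,5), t=1.4200
    cross y-line → (3,4), t=1.8244 (wall)
  → r_2 = 1.8244
beam 3: φ=0°, α=345°
  d=(0.9659,-0.2588)  start (2,6)  tX=0.7350 tY=2.2409  stride 1/|dx|=1.0353 1/|dy|=3.8637
    cross x-line → (3,6), t=0.7350
    cross x-line → (4,6), t=1.7703
    cross y-line → (4,5), t=2.2409
    cross x-line → (5,5), t=2.8056
    cross x-line → (6,5), t=3.8409
    cross x-line → (7,5), t=4.8762 (wall)
  → r_3 = 4.8762
beam 4: φ=45°, α=30°
  d=(0.8660,0.5000)  start (2,6)  tX=0.8198 tY=0.8400  stride 1/|dx|=1.1547 1/|dy|=2.0000
    cross x-line → (3,6), t=0.8198
    cross y-line → (3,7), t=0.8400 (wall)
  → r_4 = 0.8400
beam 5: φ=90°, α=75°
  d=(0.2588,0.9659)  start (2,6)  tX=2.7432 tY=0.4348  stride 1/|dx|=3.8637 1/|dy|=1.0353
    cross y-line → (2,7), t=0.4348
    cross y-line → (2,8), t=1.4701 (wall)
  → r_5 = 1.4701

ranges = [4.9842, 1.8244, 4.8762, 0.8400, 1.4701]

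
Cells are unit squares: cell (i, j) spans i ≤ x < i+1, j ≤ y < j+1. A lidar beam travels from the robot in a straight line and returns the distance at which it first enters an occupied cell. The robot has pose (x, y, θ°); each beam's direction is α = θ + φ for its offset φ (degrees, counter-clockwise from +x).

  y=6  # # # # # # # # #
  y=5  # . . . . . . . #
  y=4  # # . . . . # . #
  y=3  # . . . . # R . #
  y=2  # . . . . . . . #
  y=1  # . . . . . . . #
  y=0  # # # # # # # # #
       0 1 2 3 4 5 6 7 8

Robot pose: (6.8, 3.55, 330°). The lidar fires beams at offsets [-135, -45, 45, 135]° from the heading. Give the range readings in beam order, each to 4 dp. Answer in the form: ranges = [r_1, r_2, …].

ranges = [0.8282, 2.6400, 1.2423, 0.4659]

beam 1: φ=-135°, α=195°
  cosα=-0.9659 sinα=-0.2588 | (6,3) | tMaxX 0.8282 tMaxY 2.1250 | tΔX 1.0353 tΔY 3.8637
    t=0.8282 [x] (5,3) — stop
  → r_1 = 0.8282
beam 2: φ=-45°, α=285°
  cosα=0.2588 sinα=-0.9659 | (6,3) | tMaxX 0.7727 tMaxY 0.5694 | tΔX 3.8637 tΔY 1.0353
    t=0.5694 [y] (6,2)
    t=0.7727 [x] (7,2)
    t=1.6047 [y] (7,1)
    t=2.6400 [y] (7,0) — stop
  → r_2 = 2.6400
beam 3: φ=45°, α=15°
  cosα=0.9659 sinα=0.2588 | (6,3) | tMaxX 0.2071 tMaxY 1.7387 | tΔX 1.0353 tΔY 3.8637
    t=0.2071 [x] (7,3)
    t=1.2423 [x] (8,3) — stop
  → r_3 = 1.2423
beam 4: φ=135°, α=105°
  cosα=-0.2588 sinα=0.9659 | (6,3) | tMaxX 3.0910 tMaxY 0.4659 | tΔX 3.8637 tΔY 1.0353
    t=0.4659 [y] (6,4) — stop
  → r_4 = 0.4659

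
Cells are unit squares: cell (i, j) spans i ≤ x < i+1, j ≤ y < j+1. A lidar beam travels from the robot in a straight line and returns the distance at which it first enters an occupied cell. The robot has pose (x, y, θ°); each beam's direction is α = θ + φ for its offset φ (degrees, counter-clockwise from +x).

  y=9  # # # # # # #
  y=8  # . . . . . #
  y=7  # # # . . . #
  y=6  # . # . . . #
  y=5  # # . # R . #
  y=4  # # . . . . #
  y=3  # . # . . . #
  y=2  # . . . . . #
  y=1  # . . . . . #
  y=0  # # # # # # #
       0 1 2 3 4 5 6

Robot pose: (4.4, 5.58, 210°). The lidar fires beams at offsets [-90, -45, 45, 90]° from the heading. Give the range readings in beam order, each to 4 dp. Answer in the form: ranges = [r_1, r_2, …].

beam 1: φ=-90°, α=120°
  direction (-0.5000, 0.8660); cell (4,5); t to first gridline: x 0.8000, y 0.4850 (then +2.0000 / +1.1547)
    (4,6) via y @ 0.4850
    (3,6) via x @ 0.8000
    (3,7) via y @ 1.6397
    (3,8) via y @ 2.7944
    (2,8) via x @ 2.8000
    (2,9) via y @ 3.9491  # hit
  → r_1 = 3.9491
beam 2: φ=-45°, α=165°
  direction (-0.9659, 0.2588); cell (4,5); t to first gridline: x 0.4141, y 1.6228 (then +1.0353 / +3.8637)
    (3,5) via x @ 0.4141  # hit
  → r_2 = 0.4141
beam 3: φ=45°, α=255°
  direction (-0.2588, -0.9659); cell (4,5); t to first gridline: x 1.5455, y 0.6005 (then +3.8637 / +1.0353)
    (4,4) via y @ 0.6005
    (3,4) via x @ 1.5455
    (3,3) via y @ 1.6357
    (3,2) via y @ 2.6710
    (3,1) via y @ 3.7063
    (3,0) via y @ 4.7416  # hit
  → r_3 = 4.7416
beam 4: φ=90°, α=300°
  direction (0.5000, -0.8660); cell (4,5); t to first gridline: x 1.2000, y 0.6697 (then +2.0000 / +1.1547)
    (4,4) via y @ 0.6697
    (5,4) via x @ 1.2000
    (5,3) via y @ 1.8244
    (5,2) via y @ 2.9791
    (6,2) via x @ 3.2000  # hit
  → r_4 = 3.2000

ranges = [3.9491, 0.4141, 4.7416, 3.2000]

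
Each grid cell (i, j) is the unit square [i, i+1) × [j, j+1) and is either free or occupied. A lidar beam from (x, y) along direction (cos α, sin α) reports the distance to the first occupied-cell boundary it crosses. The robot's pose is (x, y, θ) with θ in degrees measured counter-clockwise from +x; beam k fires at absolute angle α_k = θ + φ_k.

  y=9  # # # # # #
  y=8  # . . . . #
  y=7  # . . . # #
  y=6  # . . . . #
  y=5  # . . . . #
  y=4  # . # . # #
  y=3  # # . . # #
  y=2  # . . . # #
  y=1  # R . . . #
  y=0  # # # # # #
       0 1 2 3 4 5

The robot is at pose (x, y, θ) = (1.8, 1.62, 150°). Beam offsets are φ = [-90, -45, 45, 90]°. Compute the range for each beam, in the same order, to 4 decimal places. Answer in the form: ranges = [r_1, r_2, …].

ranges = [6.2123, 1.4287, 0.8282, 0.7159]

beam 1: φ=-90°, α=60°
  cosα=0.5000 sinα=0.8660 | (1,1) | tMaxX 0.4000 tMaxY 0.4388 | tΔX 2.0000 tΔY 1.1547
    t=0.4000 [x] (2,1)
    t=0.4388 [y] (2,2)
    t=1.5935 [y] (2,3)
    t=2.4000 [x] (3,3)
    t=2.7482 [y] (3,4)
    t=3.9029 [y] (3,5)
    t=4.4000 [x] (4,5)
    t=5.0576 [y] (4,6)
    t=6.2123 [y] (4,7) — stop
  → r_1 = 6.2123
beam 2: φ=-45°, α=105°
  cosα=-0.2588 sinα=0.9659 | (1,1) | tMaxX 3.0910 tMaxY 0.3934 | tΔX 3.8637 tΔY 1.0353
    t=0.3934 [y] (1,2)
    t=1.4287 [y] (1,3) — stop
  → r_2 = 1.4287
beam 3: φ=45°, α=195°
  cosα=-0.9659 sinα=-0.2588 | (1,1) | tMaxX 0.8282 tMaxY 2.3955 | tΔX 1.0353 tΔY 3.8637
    t=0.8282 [x] (0,1) — stop
  → r_3 = 0.8282
beam 4: φ=90°, α=240°
  cosα=-0.5000 sinα=-0.8660 | (1,1) | tMaxX 1.6000 tMaxY 0.7159 | tΔX 2.0000 tΔY 1.1547
    t=0.7159 [y] (1,0) — stop
  → r_4 = 0.7159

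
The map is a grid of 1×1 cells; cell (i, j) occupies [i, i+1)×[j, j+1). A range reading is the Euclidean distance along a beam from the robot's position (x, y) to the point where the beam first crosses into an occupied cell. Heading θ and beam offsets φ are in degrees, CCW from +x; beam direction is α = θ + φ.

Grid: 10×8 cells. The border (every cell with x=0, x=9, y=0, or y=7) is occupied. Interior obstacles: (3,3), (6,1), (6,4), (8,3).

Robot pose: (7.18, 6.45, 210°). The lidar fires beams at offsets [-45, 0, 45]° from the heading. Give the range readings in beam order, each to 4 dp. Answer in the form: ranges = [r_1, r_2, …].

beam 1: φ=-45°, α=165°
  dir = (cos 165°, sin 165°) = (-0.9659, 0.2588); from cell (7,6)
  next x-line at t=0.1863, next y-line at t=2.1250; Δt_x=1.0353, Δt_y=3.8637
    x: enter (6,6) at t=0.1863
    x: enter (5,6) at t=1.2216
    y: enter (5,7) at t=2.1250 ← occupied
  → r_1 = 2.1250
beam 2: φ=0°, α=210°
  dir = (cos 210°, sin 210°) = (-0.8660, -0.5000); from cell (7,6)
  next x-line at t=0.2078, next y-line at t=0.9000; Δt_x=1.1547, Δt_y=2.0000
    x: enter (6,6) at t=0.2078
    y: enter (6,5) at t=0.9000
    x: enter (5,5) at t=1.3625
    x: enter (4,5) at t=2.5172
    y: enter (4,4) at t=2.9000
    x: enter (3,4) at t=3.6719
    x: enter (2,4) at t=4.8266
    y: enter (2,3) at t=4.9000
    x: enter (1,3) at t=5.9813
    y: enter (1,2) at t=6.9000
    x: enter (0,2) at t=7.1360 ← occupied
  → r_2 = 7.1360
beam 3: φ=45°, α=255°
  dir = (cos 255°, sin 255°) = (-0.2588, -0.9659); from cell (7,6)
  next x-line at t=0.6955, next y-line at t=0.4659; Δt_x=3.8637, Δt_y=1.0353
    y: enter (7,5) at t=0.4659
    x: enter (6,5) at t=0.6955
    y: enter (6,4) at t=1.5012 ← occupied
  → r_3 = 1.5012

ranges = [2.1250, 7.1360, 1.5012]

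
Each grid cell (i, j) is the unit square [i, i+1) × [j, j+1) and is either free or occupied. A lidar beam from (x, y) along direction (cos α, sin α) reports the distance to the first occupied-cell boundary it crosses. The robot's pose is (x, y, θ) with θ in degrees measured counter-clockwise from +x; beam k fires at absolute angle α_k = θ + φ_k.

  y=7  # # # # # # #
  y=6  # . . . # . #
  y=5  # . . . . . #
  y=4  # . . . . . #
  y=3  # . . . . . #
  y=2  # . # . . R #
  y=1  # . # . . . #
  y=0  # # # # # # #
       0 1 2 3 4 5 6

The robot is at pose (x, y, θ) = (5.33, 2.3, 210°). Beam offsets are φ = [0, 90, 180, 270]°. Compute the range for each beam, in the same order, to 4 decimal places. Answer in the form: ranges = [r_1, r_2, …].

beam 1: φ=0°, α=210°
  cosα=-0.8660 sinα=-0.5000 | (5,2) | tMaxX 0.3811 tMaxY 0.6000 | tΔX 1.1547 tΔY 2.0000
    t=0.3811 [x] (4,2)
    t=0.6000 [y] (4,1)
    t=1.5358 [x] (3,1)
    t=2.6000 [y] (3,0) — stop
  → r_1 = 2.6000
beam 2: φ=90°, α=300°
  cosα=0.5000 sinα=-0.8660 | (5,2) | tMaxX 1.3400 tMaxY 0.3464 | tΔX 2.0000 tΔY 1.1547
    t=0.3464 [y] (5,1)
    t=1.3400 [x] (6,1) — stop
  → r_2 = 1.3400
beam 3: φ=180°, α=30°
  cosα=0.8660 sinα=0.5000 | (5,2) | tMaxX 0.7736 tMaxY 1.4000 | tΔX 1.1547 tΔY 2.0000
    t=0.7736 [x] (6,2) — stop
  → r_3 = 0.7736
beam 4: φ=270°, α=120°
  cosα=-0.5000 sinα=0.8660 | (5,2) | tMaxX 0.6600 tMaxY 0.8083 | tΔX 2.0000 tΔY 1.1547
    t=0.6600 [x] (4,2)
    t=0.8083 [y] (4,3)
    t=1.9630 [y] (4,4)
    t=2.6600 [x] (3,4)
    t=3.1177 [y] (3,5)
    t=4.2724 [y] (3,6)
    t=4.6600 [x] (2,6)
    t=5.4271 [y] (2,7) — stop
  → r_4 = 5.4271

ranges = [2.6000, 1.3400, 0.7736, 5.4271]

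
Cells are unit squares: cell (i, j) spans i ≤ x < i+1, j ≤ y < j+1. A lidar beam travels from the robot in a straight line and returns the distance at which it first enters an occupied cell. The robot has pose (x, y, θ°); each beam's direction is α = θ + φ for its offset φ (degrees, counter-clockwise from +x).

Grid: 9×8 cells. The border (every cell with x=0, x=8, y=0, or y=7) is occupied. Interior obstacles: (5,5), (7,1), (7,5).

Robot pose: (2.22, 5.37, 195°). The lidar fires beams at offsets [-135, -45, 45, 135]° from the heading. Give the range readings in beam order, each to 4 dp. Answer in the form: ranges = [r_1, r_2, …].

beam 1: φ=-135°, α=60°
  cosα=0.5000 sinα=0.8660 | (2,5) | tMaxX 1.5600 tMaxY 0.7275 | tΔX 2.0000 tΔY 1.1547
    t=0.7275 [y] (2,6)
    t=1.5600 [x] (3,6)
    t=1.8822 [y] (3,7) — stop
  → r_1 = 1.8822
beam 2: φ=-45°, α=150°
  cosα=-0.8660 sinα=0.5000 | (2,5) | tMaxX 0.2540 tMaxY 1.2600 | tΔX 1.1547 tΔY 2.0000
    t=0.2540 [x] (1,5)
    t=1.2600 [y] (1,6)
    t=1.4087 [x] (0,6) — stop
  → r_2 = 1.4087
beam 3: φ=45°, α=240°
  cosα=-0.5000 sinα=-0.8660 | (2,5) | tMaxX 0.4400 tMaxY 0.4272 | tΔX 2.0000 tΔY 1.1547
    t=0.4272 [y] (2,4)
    t=0.4400 [x] (1,4)
    t=1.5819 [y] (1,3)
    t=2.4400 [x] (0,3) — stop
  → r_3 = 2.4400
beam 4: φ=135°, α=330°
  cosα=0.8660 sinα=-0.5000 | (2,5) | tMaxX 0.9007 tMaxY 0.7400 | tΔX 1.1547 tΔY 2.0000
    t=0.7400 [y] (2,4)
    t=0.9007 [x] (3,4)
    t=2.0554 [x] (4,4)
    t=2.7400 [y] (4,3)
    t=3.2101 [x] (5,3)
    t=4.3648 [x] (6,3)
    t=4.7400 [y] (6,2)
    t=5.5195 [x] (7,2)
    t=6.6742 [x] (8,2) — stop
  → r_4 = 6.6742

ranges = [1.8822, 1.4087, 2.4400, 6.6742]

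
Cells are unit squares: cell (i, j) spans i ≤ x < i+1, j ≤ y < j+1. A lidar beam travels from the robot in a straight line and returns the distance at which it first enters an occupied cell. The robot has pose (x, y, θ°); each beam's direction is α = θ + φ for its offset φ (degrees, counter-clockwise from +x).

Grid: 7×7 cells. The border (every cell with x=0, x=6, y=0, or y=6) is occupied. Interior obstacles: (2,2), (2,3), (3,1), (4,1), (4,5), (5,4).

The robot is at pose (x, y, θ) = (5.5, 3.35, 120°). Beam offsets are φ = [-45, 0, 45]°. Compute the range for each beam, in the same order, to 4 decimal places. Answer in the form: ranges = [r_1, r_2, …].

ranges = [0.6729, 0.7506, 4.6587]

beam 1: φ=-45°, α=75°
  d=(0.2588,0.9659)  start (5,3)  tX=1.9319 tY=0.6729  stride 1/|dx|=3.8637 1/|dy|=1.0353
    cross y-line → (5,4), t=0.6729 (wall)
  → r_1 = 0.6729
beam 2: φ=0°, α=120°
  d=(-0.5000,0.8660)  start (5,3)  tX=1.0000 tY=0.7506  stride 1/|dx|=2.0000 1/|dy|=1.1547
    cross y-line → (5,4), t=0.7506 (wall)
  → r_2 = 0.7506
beam 3: φ=45°, α=165°
  d=(-0.9659,0.2588)  start (5,3)  tX=0.5176 tY=2.5114  stride 1/|dx|=1.0353 1/|dy|=3.8637
    cross x-line → (4,3), t=0.5176
    cross x-line → (3,3), t=1.5529
    cross y-line → (3,4), t=2.5114
    cross x-line → (2,4), t=2.5882
    cross x-line → (1,4), t=3.6235
    cross x-line → (0,4), t=4.6587 (wall)
  → r_3 = 4.6587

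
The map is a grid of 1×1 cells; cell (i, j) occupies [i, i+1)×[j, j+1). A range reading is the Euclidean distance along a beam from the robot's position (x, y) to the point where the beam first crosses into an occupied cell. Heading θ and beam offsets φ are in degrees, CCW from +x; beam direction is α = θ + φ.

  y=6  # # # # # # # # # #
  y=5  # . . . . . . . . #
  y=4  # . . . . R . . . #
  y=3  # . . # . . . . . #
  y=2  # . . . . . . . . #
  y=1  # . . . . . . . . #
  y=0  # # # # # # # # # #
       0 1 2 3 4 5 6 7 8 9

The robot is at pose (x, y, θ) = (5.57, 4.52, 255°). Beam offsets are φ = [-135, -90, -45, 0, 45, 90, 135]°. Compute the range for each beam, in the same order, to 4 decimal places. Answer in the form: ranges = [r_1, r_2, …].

ranges = [1.7090, 4.7312, 1.8129, 3.6442, 4.0645, 3.5510, 2.9600]

beam 1: φ=-135°, α=120°
  cosα=-0.5000 sinα=0.8660 | (5,4) | tMaxX 1.1400 tMaxY 0.5543 | tΔX 2.0000 tΔY 1.1547
    t=0.5543 [y] (5,5)
    t=1.1400 [x] (4,5)
    t=1.7090 [y] (4,6) — stop
  → r_1 = 1.7090
beam 2: φ=-90°, α=165°
  cosα=-0.9659 sinα=0.2588 | (5,4) | tMaxX 0.5901 tMaxY 1.8546 | tΔX 1.0353 tΔY 3.8637
    t=0.5901 [x] (4,4)
    t=1.6254 [x] (3,4)
    t=1.8546 [y] (3,5)
    t=2.6607 [x] (2,5)
    t=3.6959 [x] (1,5)
    t=4.7312 [x] (0,5) — stop
  → r_2 = 4.7312
beam 3: φ=-45°, α=210°
  cosα=-0.8660 sinα=-0.5000 | (5,4) | tMaxX 0.6582 tMaxY 1.0400 | tΔX 1.1547 tΔY 2.0000
    t=0.6582 [x] (4,4)
    t=1.0400 [y] (4,3)
    t=1.8129 [x] (3,3) — stop
  → r_3 = 1.8129
beam 4: φ=0°, α=255°
  cosα=-0.2588 sinα=-0.9659 | (5,4) | tMaxX 2.2023 tMaxY 0.5383 | tΔX 3.8637 tΔY 1.0353
    t=0.5383 [y] (5,3)
    t=1.5736 [y] (5,2)
    t=2.2023 [x] (4,2)
    t=2.6089 [y] (4,1)
    t=3.6442 [y] (4,0) — stop
  → r_4 = 3.6442
beam 5: φ=45°, α=300°
  cosα=0.5000 sinα=-0.8660 | (5,4) | tMaxX 0.8600 tMaxY 0.6004 | tΔX 2.0000 tΔY 1.1547
    t=0.6004 [y] (5,3)
    t=0.8600 [x] (6,3)
    t=1.7551 [y] (6,2)
    t=2.8600 [x] (7,2)
    t=2.9098 [y] (7,1)
    t=4.0645 [y] (7,0) — stop
  → r_5 = 4.0645
beam 6: φ=90°, α=345°
  cosα=0.9659 sinα=-0.2588 | (5,4) | tMaxX 0.4452 tMaxY 2.0091 | tΔX 1.0353 tΔY 3.8637
    t=0.4452 [x] (6,4)
    t=1.4804 [x] (7,4)
    t=2.0091 [y] (7,3)
    t=2.5157 [x] (8,3)
    t=3.5510 [x] (9,3) — stop
  → r_6 = 3.5510
beam 7: φ=135°, α=30°
  cosα=0.8660 sinα=0.5000 | (5,4) | tMaxX 0.4965 tMaxY 0.9600 | tΔX 1.1547 tΔY 2.0000
    t=0.4965 [x] (6,4)
    t=0.9600 [y] (6,5)
    t=1.6512 [x] (7,5)
    t=2.8059 [x] (8,5)
    t=2.9600 [y] (8,6) — stop
  → r_7 = 2.9600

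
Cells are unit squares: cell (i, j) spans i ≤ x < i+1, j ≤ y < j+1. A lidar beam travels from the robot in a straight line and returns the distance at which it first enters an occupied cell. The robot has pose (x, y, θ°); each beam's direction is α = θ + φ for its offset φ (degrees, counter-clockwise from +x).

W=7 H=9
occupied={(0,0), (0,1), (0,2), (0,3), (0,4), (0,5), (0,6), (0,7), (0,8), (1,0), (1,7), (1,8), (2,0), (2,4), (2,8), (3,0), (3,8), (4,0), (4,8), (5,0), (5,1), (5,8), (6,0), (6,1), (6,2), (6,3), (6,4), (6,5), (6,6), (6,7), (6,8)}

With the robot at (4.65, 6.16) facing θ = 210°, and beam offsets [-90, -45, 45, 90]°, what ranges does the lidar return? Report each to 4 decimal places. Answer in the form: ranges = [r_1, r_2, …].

ranges = [2.1246, 3.2455, 5.3420, 2.7000]

beam 1: φ=-90°, α=120°
  d=(-0.5000,0.8660)  start (4,6)  tX=1.3000 tY=0.9699  stride 1/|dx|=2.0000 1/|dy|=1.1547
    cross y-line → (4,7), t=0.9699
    cross x-line → (3,7), t=1.3000
    cross y-line → (3,8), t=2.1246 (wall)
  → r_1 = 2.1246
beam 2: φ=-45°, α=165°
  d=(-0.9659,0.2588)  start (4,6)  tX=0.6729 tY=3.2455  stride 1/|dx|=1.0353 1/|dy|=3.8637
    cross x-line → (3,6), t=0.6729
    cross x-line → (2,6), t=1.7082
    cross x-line → (1,6), t=2.7435
    cross y-line → (1,7), t=3.2455 (wall)
  → r_2 = 3.2455
beam 3: φ=45°, α=255°
  d=(-0.2588,-0.9659)  start (4,6)  tX=2.5114 tY=0.1656  stride 1/|dx|=3.8637 1/|dy|=1.0353
    cross y-line → (4,5), t=0.1656
    cross y-line → (4,4), t=1.2009
    cross y-line → (4,3), t=2.2362
    cross x-line → (3,3), t=2.5114
    cross y-line → (3,2), t=3.2715
    cross y-line → (3,1), t=4.3067
    cross y-line → (3,0), t=5.3420 (wall)
  → r_3 = 5.3420
beam 4: φ=90°, α=300°
  d=(0.5000,-0.8660)  start (4,6)  tX=0.7000 tY=0.1848  stride 1/|dx|=2.0000 1/|dy|=1.1547
    cross y-line → (4,5), t=0.1848
    cross x-line → (5,5), t=0.7000
    cross y-line → (5,4), t=1.3395
    cross y-line → (5,3), t=2.4942
    cross x-line → (6,3), t=2.7000 (wall)
  → r_4 = 2.7000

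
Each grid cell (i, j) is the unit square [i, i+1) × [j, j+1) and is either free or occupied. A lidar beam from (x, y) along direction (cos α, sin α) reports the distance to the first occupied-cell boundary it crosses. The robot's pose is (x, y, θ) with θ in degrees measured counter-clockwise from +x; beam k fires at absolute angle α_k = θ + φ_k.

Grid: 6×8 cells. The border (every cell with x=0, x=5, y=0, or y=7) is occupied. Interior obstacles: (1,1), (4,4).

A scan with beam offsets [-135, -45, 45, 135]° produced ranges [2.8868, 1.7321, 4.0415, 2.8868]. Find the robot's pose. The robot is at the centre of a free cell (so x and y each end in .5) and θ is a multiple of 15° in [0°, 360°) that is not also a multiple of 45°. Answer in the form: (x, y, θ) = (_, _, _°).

Enumerate (i+0.5, j+0.5, θ) over the 22 free cells and 16 admissible headings. For each, cast all 4 beams and compare to the given ranges.
  (1.5, 6.5, 255°): beam 1 = 0.5774 ≠ 2.8868 ✗
  (1.5, 3.5, 75°): beam 2 = 2.8868 ≠ 1.7321 ✗
  (3.5, 1.5, 165°): beam 1 = 1.7321 ≠ 2.8868 ✗
  (4.5, 1.5, 210°): beam 1 = 1.9319 ≠ 2.8868 ✗
  …
  (2.5, 4.5, 255°): r_1=2.8868, r_2=1.7321, r_3=4.0415, r_4=2.8868 — all match ✓
No second candidate reproduces the full scan.

(x, y, θ) = (2.5, 4.5, 255°)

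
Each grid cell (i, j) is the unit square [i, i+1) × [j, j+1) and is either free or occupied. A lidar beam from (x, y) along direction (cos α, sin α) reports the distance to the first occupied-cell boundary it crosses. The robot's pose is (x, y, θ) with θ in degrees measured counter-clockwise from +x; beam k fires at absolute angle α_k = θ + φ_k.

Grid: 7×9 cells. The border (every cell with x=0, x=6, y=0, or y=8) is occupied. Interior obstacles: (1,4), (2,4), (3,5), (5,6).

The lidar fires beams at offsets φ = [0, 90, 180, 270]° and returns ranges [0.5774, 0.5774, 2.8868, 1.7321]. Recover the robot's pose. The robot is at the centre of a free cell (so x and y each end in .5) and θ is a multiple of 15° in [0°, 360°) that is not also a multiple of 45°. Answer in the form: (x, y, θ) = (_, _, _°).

(x, y, θ) = (2.5, 5.5, 240°)

The pose lattice has 31·16 = 496 candidates. Test each by forward raycasting.
  (4.5, 1.5, 345°): beam 1 = 1.5529 ≠ 0.5774 ✗
  (2.5, 5.5, 195°): beam 1 = 1.5529 ≠ 0.5774 ✗
  (4.5, 2.5, 300°): beam 1 = 1.7321 ≠ 0.5774 ✗
  (1.5, 7.5, 60°): beam 3 = 1.0000 ≠ 2.8868 ✗
  …
  (2.5, 5.5, 240°): r_1=0.5774, r_2=0.5774, r_3=2.8868, r_4=1.7321 — all match ✓
Only this pose fits every beam.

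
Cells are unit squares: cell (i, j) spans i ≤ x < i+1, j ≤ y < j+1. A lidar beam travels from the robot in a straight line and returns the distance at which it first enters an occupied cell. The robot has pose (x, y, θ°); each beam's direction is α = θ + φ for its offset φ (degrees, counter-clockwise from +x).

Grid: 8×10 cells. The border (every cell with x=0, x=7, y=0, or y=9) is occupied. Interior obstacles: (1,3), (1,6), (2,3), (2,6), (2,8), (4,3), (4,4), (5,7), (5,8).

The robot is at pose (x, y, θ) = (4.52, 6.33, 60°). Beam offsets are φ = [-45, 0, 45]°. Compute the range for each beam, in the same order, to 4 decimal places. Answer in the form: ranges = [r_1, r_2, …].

beam 1: φ=-45°, α=15°
  direction (0.9659, 0.2588); cell (4,6); t to first gridline: x 0.4969, y 2.5887 (then +1.0353 / +3.8637)
    (5,6) via x @ 0.4969
    (6,6) via x @ 1.5322
    (7,6) via x @ 2.5675  # hit
  → r_1 = 2.5675
beam 2: φ=0°, α=60°
  direction (0.5000, 0.8660); cell (4,6); t to first gridline: x 0.9600, y 0.7736 (then +2.0000 / +1.1547)
    (4,7) via y @ 0.7736
    (5,7) via x @ 0.9600  # hit
  → r_2 = 0.9600
beam 3: φ=45°, α=105°
  direction (-0.2588, 0.9659); cell (4,6); t to first gridline: x 2.0091, y 0.6936 (then +3.8637 / +1.0353)
    (4,7) via y @ 0.6936
    (4,8) via y @ 1.7289
    (3,8) via x @ 2.0091
    (3,9) via y @ 2.7642  # hit
  → r_3 = 2.7642

ranges = [2.5675, 0.9600, 2.7642]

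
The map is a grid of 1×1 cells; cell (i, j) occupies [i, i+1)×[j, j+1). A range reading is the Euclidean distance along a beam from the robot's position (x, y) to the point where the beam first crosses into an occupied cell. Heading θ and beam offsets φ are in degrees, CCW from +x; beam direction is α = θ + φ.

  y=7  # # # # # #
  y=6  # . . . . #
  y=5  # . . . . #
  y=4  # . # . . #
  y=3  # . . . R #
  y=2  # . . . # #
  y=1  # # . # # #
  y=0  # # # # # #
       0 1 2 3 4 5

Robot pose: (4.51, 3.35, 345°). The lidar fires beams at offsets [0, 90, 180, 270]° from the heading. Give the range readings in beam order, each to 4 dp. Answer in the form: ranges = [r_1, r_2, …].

ranges = [0.5073, 1.8932, 2.5114, 0.3623]

beam 1: φ=0°, α=345°
  d=(0.9659,-0.2588)  start (4,3)  tX=0.5073 tY=1.3523  stride 1/|dx|=1.0353 1/|dy|=3.8637
    cross x-line → (5,3), t=0.5073 (wall)
  → r_1 = 0.5073
beam 2: φ=90°, α=75°
  d=(0.2588,0.9659)  start (4,3)  tX=1.8932 tY=0.6729  stride 1/|dx|=3.8637 1/|dy|=1.0353
    cross y-line → (4,4), t=0.6729
    cross y-line → (4,5), t=1.7082
    cross x-line → (5,5), t=1.8932 (wall)
  → r_2 = 1.8932
beam 3: φ=180°, α=165°
  d=(-0.9659,0.2588)  start (4,3)  tX=0.5280 tY=2.5114  stride 1/|dx|=1.0353 1/|dy|=3.8637
    cross x-line → (3,3), t=0.5280
    cross x-line → (2,3), t=1.5633
    cross y-line → (2,4), t=2.5114 (wall)
  → r_3 = 2.5114
beam 4: φ=270°, α=255°
  d=(-0.2588,-0.9659)  start (4,3)  tX=1.9705 tY=0.3623  stride 1/|dx|=3.8637 1/|dy|=1.0353
    cross y-line → (4,2), t=0.3623 (wall)
  → r_4 = 0.3623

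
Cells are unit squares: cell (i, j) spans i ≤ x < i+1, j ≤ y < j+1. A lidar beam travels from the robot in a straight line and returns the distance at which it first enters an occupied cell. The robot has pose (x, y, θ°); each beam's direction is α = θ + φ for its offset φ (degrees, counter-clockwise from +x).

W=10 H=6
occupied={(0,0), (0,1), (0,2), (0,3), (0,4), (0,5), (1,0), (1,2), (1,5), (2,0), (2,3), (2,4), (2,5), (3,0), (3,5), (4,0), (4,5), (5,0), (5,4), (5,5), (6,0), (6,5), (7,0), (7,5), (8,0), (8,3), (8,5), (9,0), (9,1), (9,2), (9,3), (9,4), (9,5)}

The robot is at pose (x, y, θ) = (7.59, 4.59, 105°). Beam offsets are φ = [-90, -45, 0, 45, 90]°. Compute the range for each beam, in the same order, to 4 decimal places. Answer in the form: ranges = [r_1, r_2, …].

ranges = [1.4597, 0.4734, 0.4245, 0.8200, 1.6461]

beam 1: φ=-90°, α=15°
  direction (0.9659, 0.2588); cell (7,4); t to first gridline: x 0.4245, y 1.5841 (then +1.0353 / +3.8637)
    (8,4) via x @ 0.4245
    (9,4) via x @ 1.4597  # hit
  → r_1 = 1.4597
beam 2: φ=-45°, α=60°
  direction (0.5000, 0.8660); cell (7,4); t to first gridline: x 0.8200, y 0.4734 (then +2.0000 / +1.1547)
    (7,5) via y @ 0.4734  # hit
  → r_2 = 0.4734
beam 3: φ=0°, α=105°
  direction (-0.2588, 0.9659); cell (7,4); t to first gridline: x 2.2796, y 0.4245 (then +3.8637 / +1.0353)
    (7,5) via y @ 0.4245  # hit
  → r_3 = 0.4245
beam 4: φ=45°, α=150°
  direction (-0.8660, 0.5000); cell (7,4); t to first gridline: x 0.6813, y 0.8200 (then +1.1547 / +2.0000)
    (6,4) via x @ 0.6813
    (6,5) via y @ 0.8200  # hit
  → r_4 = 0.8200
beam 5: φ=90°, α=195°
  direction (-0.9659, -0.2588); cell (7,4); t to first gridline: x 0.6108, y 2.2796 (then +1.0353 / +3.8637)
    (6,4) via x @ 0.6108
    (5,4) via x @ 1.6461  # hit
  → r_5 = 1.6461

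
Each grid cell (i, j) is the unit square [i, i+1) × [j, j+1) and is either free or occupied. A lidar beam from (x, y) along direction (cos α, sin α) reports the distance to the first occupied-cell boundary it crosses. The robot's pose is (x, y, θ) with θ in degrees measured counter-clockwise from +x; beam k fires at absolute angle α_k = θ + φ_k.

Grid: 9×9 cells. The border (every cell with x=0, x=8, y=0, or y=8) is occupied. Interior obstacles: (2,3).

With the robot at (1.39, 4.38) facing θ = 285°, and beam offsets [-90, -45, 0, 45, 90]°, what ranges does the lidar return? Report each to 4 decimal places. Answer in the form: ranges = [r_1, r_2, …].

ranges = [0.4038, 0.7800, 3.4992, 0.7600, 6.8432]

beam 1: φ=-90°, α=195°
  cosα=-0.9659 sinα=-0.2588 | (1,4) | tMaxX 0.4038 tMaxY 1.4682 | tΔX 1.0353 tΔY 3.8637
    t=0.4038 [x] (0,4) — stop
  → r_1 = 0.4038
beam 2: φ=-45°, α=240°
  cosα=-0.5000 sinα=-0.8660 | (1,4) | tMaxX 0.7800 tMaxY 0.4388 | tΔX 2.0000 tΔY 1.1547
    t=0.4388 [y] (1,3)
    t=0.7800 [x] (0,3) — stop
  → r_2 = 0.7800
beam 3: φ=0°, α=285°
  cosα=0.2588 sinα=-0.9659 | (1,4) | tMaxX 2.3569 tMaxY 0.3934 | tΔX 3.8637 tΔY 1.0353
    t=0.3934 [y] (1,3)
    t=1.4287 [y] (1,2)
    t=2.3569 [x] (2,2)
    t=2.4640 [y] (2,1)
    t=3.4992 [y] (2,0) — stop
  → r_3 = 3.4992
beam 4: φ=45°, α=330°
  cosα=0.8660 sinα=-0.5000 | (1,4) | tMaxX 0.7044 tMaxY 0.7600 | tΔX 1.1547 tΔY 2.0000
    t=0.7044 [x] (2,4)
    t=0.7600 [y] (2,3) — stop
  → r_4 = 0.7600
beam 5: φ=90°, α=15°
  cosα=0.9659 sinα=0.2588 | (1,4) | tMaxX 0.6315 tMaxY 2.3955 | tΔX 1.0353 tΔY 3.8637
    t=0.6315 [x] (2,4)
    t=1.6668 [x] (3,4)
    t=2.3955 [y] (3,5)
    t=2.7021 [x] (4,5)
    t=3.7373 [x] (5,5)
    t=4.7726 [x] (6,5)
    t=5.8079 [x] (7,5)
    t=6.2592 [y] (7,6)
    t=6.8432 [x] (8,6) — stop
  → r_5 = 6.8432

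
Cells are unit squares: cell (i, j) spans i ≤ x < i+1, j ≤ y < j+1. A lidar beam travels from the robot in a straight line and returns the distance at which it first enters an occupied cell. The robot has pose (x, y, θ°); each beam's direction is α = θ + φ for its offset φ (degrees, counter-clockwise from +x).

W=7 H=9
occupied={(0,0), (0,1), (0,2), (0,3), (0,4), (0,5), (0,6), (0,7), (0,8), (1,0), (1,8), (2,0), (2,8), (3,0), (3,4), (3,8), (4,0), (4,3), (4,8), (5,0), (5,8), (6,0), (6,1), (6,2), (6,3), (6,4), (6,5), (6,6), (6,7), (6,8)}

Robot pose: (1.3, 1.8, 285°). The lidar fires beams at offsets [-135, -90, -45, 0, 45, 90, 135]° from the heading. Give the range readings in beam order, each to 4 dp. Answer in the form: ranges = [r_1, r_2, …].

beam 1: φ=-135°, α=150°
  direction (-0.8660, 0.5000); cell (1,1); t to first gridline: x 0.3464, y 0.4000 (then +1.1547 / +2.0000)
    (0,1) via x @ 0.3464  # hit
  → r_1 = 0.3464
beam 2: φ=-90°, α=195°
  direction (-0.9659, -0.2588); cell (1,1); t to first gridline: x 0.3106, y 3.0910 (then +1.0353 / +3.8637)
    (0,1) via x @ 0.3106  # hit
  → r_2 = 0.3106
beam 3: φ=-45°, α=240°
  direction (-0.5000, -0.8660); cell (1,1); t to first gridline: x 0.6000, y 0.9238 (then +2.0000 / +1.1547)
    (0,1) via x @ 0.6000  # hit
  → r_3 = 0.6000
beam 4: φ=0°, α=285°
  direction (0.2588, -0.9659); cell (1,1); t to first gridline: x 2.7046, y 0.8282 (then +3.8637 / +1.0353)
    (1,0) via y @ 0.8282  # hit
  → r_4 = 0.8282
beam 5: φ=45°, α=330°
  direction (0.8660, -0.5000); cell (1,1); t to first gridline: x 0.8083, y 1.6000 (then +1.1547 / +2.0000)
    (2,1) via x @ 0.8083
    (2,0) via y @ 1.6000  # hit
  → r_5 = 1.6000
beam 6: φ=90°, α=15°
  direction (0.9659, 0.2588); cell (1,1); t to first gridline: x 0.7247, y 0.7727 (then +1.0353 / +3.8637)
    (2,1) via x @ 0.7247
    (2,2) via y @ 0.7727
    (3,2) via x @ 1.7600
    (4,2) via x @ 2.7952
    (5,2) via x @ 3.8305
    (5,3) via y @ 4.6364
    (6,3) via x @ 4.8658  # hit
  → r_6 = 4.8658
beam 7: φ=135°, α=60°
  direction (0.5000, 0.8660); cell (1,1); t to first gridline: x 1.4000, y 0.2309 (then +2.0000 / +1.1547)
    (1,2) via y @ 0.2309
    (1,3) via y @ 1.3856
    (2,3) via x @ 1.4000
    (2,4) via y @ 2.5403
    (3,4) via x @ 3.4000  # hit
  → r_7 = 3.4000

ranges = [0.3464, 0.3106, 0.6000, 0.8282, 1.6000, 4.8658, 3.4000]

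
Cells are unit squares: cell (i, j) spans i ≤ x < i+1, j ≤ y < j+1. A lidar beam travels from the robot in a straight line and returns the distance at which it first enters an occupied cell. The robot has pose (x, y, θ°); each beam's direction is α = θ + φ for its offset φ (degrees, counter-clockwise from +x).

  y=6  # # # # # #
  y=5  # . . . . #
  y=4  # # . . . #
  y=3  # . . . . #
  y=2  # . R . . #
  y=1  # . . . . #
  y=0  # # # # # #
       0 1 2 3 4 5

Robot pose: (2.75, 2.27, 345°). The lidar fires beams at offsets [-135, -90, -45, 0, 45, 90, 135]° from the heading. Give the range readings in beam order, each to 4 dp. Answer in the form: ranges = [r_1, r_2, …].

beam 1: φ=-135°, α=210°
  dir = (cos 210°, sin 210°) = (-0.8660, -0.5000); from cell (2,2)
  next x-line at t=0.8660, next y-line at t=0.5400; Δt_x=1.1547, Δt_y=2.0000
    y: enter (2,1) at t=0.5400
    x: enter (1,1) at t=0.8660
    x: enter (0,1) at t=2.0207 ← occupied
  → r_1 = 2.0207
beam 2: φ=-90°, α=255°
  dir = (cos 255°, sin 255°) = (-0.2588, -0.9659); from cell (2,2)
  next x-line at t=2.8978, next y-line at t=0.2795; Δt_x=3.8637, Δt_y=1.0353
    y: enter (2,1) at t=0.2795
    y: enter (2,0) at t=1.3148 ← occupied
  → r_2 = 1.3148
beam 3: φ=-45°, α=300°
  dir = (cos 300°, sin 300°) = (0.5000, -0.8660); from cell (2,2)
  next x-line at t=0.5000, next y-line at t=0.3118; Δt_x=2.0000, Δt_y=1.1547
    y: enter (2,1) at t=0.3118
    x: enter (3,1) at t=0.5000
    y: enter (3,0) at t=1.4665 ← occupied
  → r_3 = 1.4665
beam 4: φ=0°, α=345°
  dir = (cos 345°, sin 345°) = (0.9659, -0.2588); from cell (2,2)
  next x-line at t=0.2588, next y-line at t=1.0432; Δt_x=1.0353, Δt_y=3.8637
    x: enter (3,2) at t=0.2588
    y: enter (3,1) at t=1.0432
    x: enter (4,1) at t=1.2941
    x: enter (5,1) at t=2.3294 ← occupied
  → r_4 = 2.3294
beam 5: φ=45°, α=30°
  dir = (cos 30°, sin 30°) = (0.8660, 0.5000); from cell (2,2)
  next x-line at t=0.2887, next y-line at t=1.4600; Δt_x=1.1547, Δt_y=2.0000
    x: enter (3,2) at t=0.2887
    x: enter (4,2) at t=1.4434
    y: enter (4,3) at t=1.4600
    x: enter (5,3) at t=2.5981 ← occupied
  → r_5 = 2.5981
beam 6: φ=90°, α=75°
  dir = (cos 75°, sin 75°) = (0.2588, 0.9659); from cell (2,2)
  next x-line at t=0.9659, next y-line at t=0.7558; Δt_x=3.8637, Δt_y=1.0353
    y: enter (2,3) at t=0.7558
    x: enter (3,3) at t=0.9659
    y: enter (3,4) at t=1.7910
    y: enter (3,5) at t=2.8263
    y: enter (3,6) at t=3.8616 ← occupied
  → r_6 = 3.8616
beam 7: φ=135°, α=120°
  dir = (cos 120°, sin 120°) = (-0.5000, 0.8660); from cell (2,2)
  next x-line at t=1.5000, next y-line at t=0.8429; Δt_x=2.0000, Δt_y=1.1547
    y: enter (2,3) at t=0.8429
    x: enter (1,3) at t=1.5000
    y: enter (1,4) at t=1.9976 ← occupied
  → r_7 = 1.9976

ranges = [2.0207, 1.3148, 1.4665, 2.3294, 2.5981, 3.8616, 1.9976]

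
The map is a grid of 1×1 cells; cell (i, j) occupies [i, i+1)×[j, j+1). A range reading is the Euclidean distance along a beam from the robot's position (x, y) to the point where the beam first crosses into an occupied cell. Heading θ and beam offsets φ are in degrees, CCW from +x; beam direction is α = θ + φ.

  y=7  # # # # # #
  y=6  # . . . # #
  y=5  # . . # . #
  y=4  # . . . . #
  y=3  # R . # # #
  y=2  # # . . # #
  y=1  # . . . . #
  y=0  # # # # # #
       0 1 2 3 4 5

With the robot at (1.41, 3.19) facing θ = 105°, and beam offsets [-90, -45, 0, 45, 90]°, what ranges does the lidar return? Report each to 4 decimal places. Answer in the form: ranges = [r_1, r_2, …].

ranges = [1.6461, 3.1800, 1.5841, 0.4734, 0.4245]

beam 1: φ=-90°, α=15°
  cosα=0.9659 sinα=0.2588 | (1,3) | tMaxX 0.6108 tMaxY 3.1296 | tΔX 1.0353 tΔY 3.8637
    t=0.6108 [x] (2,3)
    t=1.6461 [x] (3,3) — stop
  → r_1 = 1.6461
beam 2: φ=-45°, α=60°
  cosα=0.5000 sinα=0.8660 | (1,3) | tMaxX 1.1800 tMaxY 0.9353 | tΔX 2.0000 tΔY 1.1547
    t=0.9353 [y] (1,4)
    t=1.1800 [x] (2,4)
    t=2.0900 [y] (2,5)
    t=3.1800 [x] (3,5) — stop
  → r_2 = 3.1800
beam 3: φ=0°, α=105°
  cosα=-0.2588 sinα=0.9659 | (1,3) | tMaxX 1.5841 tMaxY 0.8386 | tΔX 3.8637 tΔY 1.0353
    t=0.8386 [y] (1,4)
    t=1.5841 [x] (0,4) — stop
  → r_3 = 1.5841
beam 4: φ=45°, α=150°
  cosα=-0.8660 sinα=0.5000 | (1,3) | tMaxX 0.4734 tMaxY 1.6200 | tΔX 1.1547 tΔY 2.0000
    t=0.4734 [x] (0,3) — stop
  → r_4 = 0.4734
beam 5: φ=90°, α=195°
  cosα=-0.9659 sinα=-0.2588 | (1,3) | tMaxX 0.4245 tMaxY 0.7341 | tΔX 1.0353 tΔY 3.8637
    t=0.4245 [x] (0,3) — stop
  → r_5 = 0.4245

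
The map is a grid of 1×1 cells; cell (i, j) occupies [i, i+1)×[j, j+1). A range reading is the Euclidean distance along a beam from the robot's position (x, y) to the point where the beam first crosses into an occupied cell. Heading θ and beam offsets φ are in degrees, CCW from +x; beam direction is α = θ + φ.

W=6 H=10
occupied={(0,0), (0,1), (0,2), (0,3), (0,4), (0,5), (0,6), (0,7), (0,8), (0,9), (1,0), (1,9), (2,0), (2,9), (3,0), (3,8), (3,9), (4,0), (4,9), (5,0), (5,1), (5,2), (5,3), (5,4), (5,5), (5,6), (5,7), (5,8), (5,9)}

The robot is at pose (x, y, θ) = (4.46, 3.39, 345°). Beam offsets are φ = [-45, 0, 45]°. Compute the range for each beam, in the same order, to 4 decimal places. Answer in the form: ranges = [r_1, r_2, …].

beam 1: φ=-45°, α=300°
  dir = (cos 300°, sin 300°) = (0.5000, -0.8660); from cell (4,3)
  next x-line at t=1.0800, next y-line at t=0.4503; Δt_x=2.0000, Δt_y=1.1547
    y: enter (4,2) at t=0.4503
    x: enter (5,2) at t=1.0800 ← occupied
  → r_1 = 1.0800
beam 2: φ=0°, α=345°
  dir = (cos 345°, sin 345°) = (0.9659, -0.2588); from cell (4,3)
  next x-line at t=0.5590, next y-line at t=1.5068; Δt_x=1.0353, Δt_y=3.8637
    x: enter (5,3) at t=0.5590 ← occupied
  → r_2 = 0.5590
beam 3: φ=45°, α=30°
  dir = (cos 30°, sin 30°) = (0.8660, 0.5000); from cell (4,3)
  next x-line at t=0.6235, next y-line at t=1.2200; Δt_x=1.1547, Δt_y=2.0000
    x: enter (5,3) at t=0.6235 ← occupied
  → r_3 = 0.6235

ranges = [1.0800, 0.5590, 0.6235]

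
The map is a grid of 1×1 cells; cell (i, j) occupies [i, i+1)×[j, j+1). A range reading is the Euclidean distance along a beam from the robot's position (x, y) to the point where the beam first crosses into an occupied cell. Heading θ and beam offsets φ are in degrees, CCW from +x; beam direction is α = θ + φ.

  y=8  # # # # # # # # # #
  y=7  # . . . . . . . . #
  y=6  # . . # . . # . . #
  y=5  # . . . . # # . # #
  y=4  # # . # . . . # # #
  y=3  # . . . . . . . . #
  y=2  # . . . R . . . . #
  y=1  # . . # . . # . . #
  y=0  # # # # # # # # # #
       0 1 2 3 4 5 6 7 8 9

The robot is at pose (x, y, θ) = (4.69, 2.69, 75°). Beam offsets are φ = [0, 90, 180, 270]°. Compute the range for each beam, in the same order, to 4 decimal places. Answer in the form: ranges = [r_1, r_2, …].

ranges = [2.3915, 3.8202, 1.7496, 4.4620]

beam 1: φ=0°, α=75°
  d=(0.2588,0.9659)  start (4,2)  tX=1.1977 tY=0.3209  stride 1/|dx|=3.8637 1/|dy|=1.0353
    cross y-line → (4,3), t=0.3209
    cross x-line → (5,3), t=1.1977
    cross y-line → (5,4), t=1.3562
    cross y-line → (5,5), t=2.3915 (wall)
  → r_1 = 2.3915
beam 2: φ=90°, α=165°
  d=(-0.9659,0.2588)  start (4,2)  tX=0.7143 tY=1.1977  stride 1/|dx|=1.0353 1/|dy|=3.8637
    cross x-line → (3,2), t=0.7143
    cross y-line → (3,3), t=1.1977
    cross x-line → (2,3), t=1.7496
    cross x-line → (1,3), t=2.7849
    cross x-line → (0,3), t=3.8202 (wall)
  → r_2 = 3.8202
beam 3: φ=180°, α=255°
  d=(-0.2588,-0.9659)  start (4,2)  tX=2.6660 tY=0.7143  stride 1/|dx|=3.8637 1/|dy|=1.0353
    cross y-line → (4,1), t=0.7143
    cross y-line → (4,0), t=1.7496 (wall)
  → r_3 = 1.7496
beam 4: φ=270°, α=345°
  d=(0.9659,-0.2588)  start (4,2)  tX=0.3209 tY=2.6660  stride 1/|dx|=1.0353 1/|dy|=3.8637
    cross x-line → (5,2), t=0.3209
    cross x-line → (6,2), t=1.3562
    cross x-line → (7,2), t=2.3915
    cross y-line → (7,1), t=2.6660
    cross x-line → (8,1), t=3.4268
    cross x-line → (9,1), t=4.4620 (wall)
  → r_4 = 4.4620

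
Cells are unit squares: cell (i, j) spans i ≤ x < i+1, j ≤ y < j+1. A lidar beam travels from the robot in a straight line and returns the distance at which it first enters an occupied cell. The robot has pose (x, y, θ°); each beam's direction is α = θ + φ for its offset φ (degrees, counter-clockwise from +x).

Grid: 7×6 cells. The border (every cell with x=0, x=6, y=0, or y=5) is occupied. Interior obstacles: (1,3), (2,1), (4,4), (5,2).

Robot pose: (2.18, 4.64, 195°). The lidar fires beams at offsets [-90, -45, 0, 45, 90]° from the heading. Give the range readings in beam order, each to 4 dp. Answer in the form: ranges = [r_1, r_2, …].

beam 1: φ=-90°, α=105°
  d=(-0.2588,0.9659)  start (2,4)  tX=0.6955 tY=0.3727  stride 1/|dx|=3.8637 1/|dy|=1.0353
    cross y-line → (2,5), t=0.3727 (wall)
  → r_1 = 0.3727
beam 2: φ=-45°, α=150°
  d=(-0.8660,0.5000)  start (2,4)  tX=0.2078 tY=0.7200  stride 1/|dx|=1.1547 1/|dy|=2.0000
    cross x-line → (1,4), t=0.2078
    cross y-line → (1,5), t=0.7200 (wall)
  → r_2 = 0.7200
beam 3: φ=0°, α=195°
  d=(-0.9659,-0.2588)  start (2,4)  tX=0.1863 tY=2.4728  stride 1/|dx|=1.0353 1/|dy|=3.8637
    cross x-line → (1,4), t=0.1863
    cross x-line → (0,4), t=1.2216 (wall)
  → r_3 = 1.2216
beam 4: φ=45°, α=240°
  d=(-0.5000,-0.8660)  start (2,4)  tX=0.3600 tY=0.7390  stride 1/|dx|=2.0000 1/|dy|=1.1547
    cross x-line → (1,4), t=0.3600
    cross y-line → (1,3), t=0.7390 (wall)
  → r_4 = 0.7390
beam 5: φ=90°, α=285°
  d=(0.2588,-0.9659)  start (2,4)  tX=3.1682 tY=0.6626  stride 1/|dx|=3.8637 1/|dy|=1.0353
    cross y-line → (2,3), t=0.6626
    cross y-line → (2,2), t=1.6979
    cross y-line → (2,1), t=2.7331 (wall)
  → r_5 = 2.7331

ranges = [0.3727, 0.7200, 1.2216, 0.7390, 2.7331]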